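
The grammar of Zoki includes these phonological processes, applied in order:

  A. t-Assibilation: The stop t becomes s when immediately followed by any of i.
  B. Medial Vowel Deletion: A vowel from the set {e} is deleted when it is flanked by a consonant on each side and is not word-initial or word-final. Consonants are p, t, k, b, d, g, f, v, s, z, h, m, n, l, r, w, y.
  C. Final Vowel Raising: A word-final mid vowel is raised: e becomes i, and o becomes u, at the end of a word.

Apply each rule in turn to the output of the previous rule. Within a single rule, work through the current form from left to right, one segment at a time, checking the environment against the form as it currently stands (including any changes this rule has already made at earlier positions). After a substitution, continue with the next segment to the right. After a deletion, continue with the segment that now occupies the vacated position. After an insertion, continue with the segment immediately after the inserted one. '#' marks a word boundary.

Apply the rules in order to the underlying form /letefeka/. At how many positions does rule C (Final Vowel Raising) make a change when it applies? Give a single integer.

A t-Assibilation: no change — [letefeka]
B Medial Vowel Deletion: [letefeka] → [ltfka]
C Final Vowel Raising: no change — [ltfka]
Rule C changed 0 position(s).

0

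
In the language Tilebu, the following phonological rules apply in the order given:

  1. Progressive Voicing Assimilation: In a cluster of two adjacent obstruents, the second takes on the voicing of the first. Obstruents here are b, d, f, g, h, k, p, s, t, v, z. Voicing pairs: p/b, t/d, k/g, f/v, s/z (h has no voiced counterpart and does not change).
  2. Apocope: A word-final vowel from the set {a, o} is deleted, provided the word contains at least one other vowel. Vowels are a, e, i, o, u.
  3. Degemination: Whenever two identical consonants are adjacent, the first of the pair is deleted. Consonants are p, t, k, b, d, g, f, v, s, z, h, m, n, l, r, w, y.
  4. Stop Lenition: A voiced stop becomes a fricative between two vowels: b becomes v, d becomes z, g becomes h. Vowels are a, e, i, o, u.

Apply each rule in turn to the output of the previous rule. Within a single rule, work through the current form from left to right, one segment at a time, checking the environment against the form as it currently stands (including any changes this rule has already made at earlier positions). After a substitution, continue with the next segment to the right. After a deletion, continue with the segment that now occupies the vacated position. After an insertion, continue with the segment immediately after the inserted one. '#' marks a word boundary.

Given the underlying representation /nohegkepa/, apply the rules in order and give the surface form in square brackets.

[nohehep]

1 Progressive Voicing Assimilation: [nohegkepa] → [noheggepa]
2 Apocope: [noheggepa] → [noheggep]
3 Degemination: [noheggep] → [nohegep]
4 Stop Lenition: [nohegep] → [nohehep]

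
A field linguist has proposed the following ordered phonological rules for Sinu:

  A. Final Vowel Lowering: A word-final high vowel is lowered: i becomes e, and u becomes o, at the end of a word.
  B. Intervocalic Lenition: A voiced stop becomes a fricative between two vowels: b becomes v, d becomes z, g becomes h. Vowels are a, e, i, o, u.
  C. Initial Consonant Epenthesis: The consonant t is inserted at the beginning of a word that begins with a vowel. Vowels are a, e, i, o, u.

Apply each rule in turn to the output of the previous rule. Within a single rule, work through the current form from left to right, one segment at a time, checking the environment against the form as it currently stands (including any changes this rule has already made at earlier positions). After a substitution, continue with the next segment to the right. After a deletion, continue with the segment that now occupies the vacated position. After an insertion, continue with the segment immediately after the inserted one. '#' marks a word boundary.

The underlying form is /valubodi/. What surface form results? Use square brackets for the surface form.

A Final Vowel Lowering: [valubodi] → [valubode]
B Intervocalic Lenition: [valubode] → [valuvoze]
C Initial Consonant Epenthesis: no change — [valuvoze]

[valuvoze]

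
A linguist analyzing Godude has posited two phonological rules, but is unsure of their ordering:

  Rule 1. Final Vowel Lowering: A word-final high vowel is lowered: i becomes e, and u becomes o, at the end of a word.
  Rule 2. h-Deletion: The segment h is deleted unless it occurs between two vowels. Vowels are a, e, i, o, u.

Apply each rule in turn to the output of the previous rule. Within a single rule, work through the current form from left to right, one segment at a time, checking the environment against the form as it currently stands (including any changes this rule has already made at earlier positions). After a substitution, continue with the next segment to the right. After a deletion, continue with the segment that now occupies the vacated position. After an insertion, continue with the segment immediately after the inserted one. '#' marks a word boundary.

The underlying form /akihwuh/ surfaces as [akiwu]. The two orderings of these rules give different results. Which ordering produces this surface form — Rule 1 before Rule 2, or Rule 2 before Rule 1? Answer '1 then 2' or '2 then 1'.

1 then 2

Order 1 then 2:
  1 Final Vowel Lowering: no change — [akihwuh]
  2 h-Deletion: [akihwuh] → [akiwu]
  result: [akiwu]
Order 2 then 1:
  2 h-Deletion: [akihwuh] → [akiwu]
  1 Final Vowel Lowering: [akiwu] → [akiwo]
  result: [akiwo]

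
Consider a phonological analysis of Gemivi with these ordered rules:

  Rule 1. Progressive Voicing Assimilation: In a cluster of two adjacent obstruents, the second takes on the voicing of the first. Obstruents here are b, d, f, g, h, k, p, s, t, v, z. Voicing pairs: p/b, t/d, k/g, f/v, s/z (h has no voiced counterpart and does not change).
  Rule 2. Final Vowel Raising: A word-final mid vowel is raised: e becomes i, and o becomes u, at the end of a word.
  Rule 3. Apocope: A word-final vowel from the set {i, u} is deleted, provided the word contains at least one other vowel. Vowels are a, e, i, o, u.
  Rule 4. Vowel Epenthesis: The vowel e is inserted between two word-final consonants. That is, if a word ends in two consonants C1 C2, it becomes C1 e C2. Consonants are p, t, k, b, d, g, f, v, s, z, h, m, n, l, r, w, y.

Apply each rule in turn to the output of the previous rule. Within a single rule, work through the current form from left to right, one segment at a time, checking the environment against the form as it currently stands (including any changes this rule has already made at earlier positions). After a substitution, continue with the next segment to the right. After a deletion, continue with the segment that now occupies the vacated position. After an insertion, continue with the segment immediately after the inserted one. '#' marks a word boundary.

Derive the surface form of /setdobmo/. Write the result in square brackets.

Rule 1 Progressive Voicing Assimilation: [setdobmo] → [settobmo]
Rule 2 Final Vowel Raising: [settobmo] → [settobmu]
Rule 3 Apocope: [settobmu] → [settobm]
Rule 4 Vowel Epenthesis: [settobm] → [settobem]

[settobem]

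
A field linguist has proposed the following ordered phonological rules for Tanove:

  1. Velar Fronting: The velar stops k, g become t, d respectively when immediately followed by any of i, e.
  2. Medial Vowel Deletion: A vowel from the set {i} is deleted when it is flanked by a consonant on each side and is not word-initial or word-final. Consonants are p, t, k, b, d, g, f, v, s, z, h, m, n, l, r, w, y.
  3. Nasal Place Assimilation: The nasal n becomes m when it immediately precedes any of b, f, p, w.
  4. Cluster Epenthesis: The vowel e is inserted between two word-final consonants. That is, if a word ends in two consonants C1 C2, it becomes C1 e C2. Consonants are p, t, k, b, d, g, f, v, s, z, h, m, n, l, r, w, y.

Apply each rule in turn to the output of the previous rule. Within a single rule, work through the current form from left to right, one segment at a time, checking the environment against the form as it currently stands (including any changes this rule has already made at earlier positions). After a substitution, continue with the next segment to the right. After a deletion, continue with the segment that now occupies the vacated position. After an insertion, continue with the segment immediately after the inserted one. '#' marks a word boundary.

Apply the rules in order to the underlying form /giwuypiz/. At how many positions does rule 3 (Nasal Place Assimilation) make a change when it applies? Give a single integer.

1 Velar Fronting: [giwuypiz] → [diwuypiz]
2 Medial Vowel Deletion: [diwuypiz] → [dwuypz]
3 Nasal Place Assimilation: no change — [dwuypz]
4 Cluster Epenthesis: [dwuypz] → [dwuypez]
Rule 3 changed 0 position(s).

0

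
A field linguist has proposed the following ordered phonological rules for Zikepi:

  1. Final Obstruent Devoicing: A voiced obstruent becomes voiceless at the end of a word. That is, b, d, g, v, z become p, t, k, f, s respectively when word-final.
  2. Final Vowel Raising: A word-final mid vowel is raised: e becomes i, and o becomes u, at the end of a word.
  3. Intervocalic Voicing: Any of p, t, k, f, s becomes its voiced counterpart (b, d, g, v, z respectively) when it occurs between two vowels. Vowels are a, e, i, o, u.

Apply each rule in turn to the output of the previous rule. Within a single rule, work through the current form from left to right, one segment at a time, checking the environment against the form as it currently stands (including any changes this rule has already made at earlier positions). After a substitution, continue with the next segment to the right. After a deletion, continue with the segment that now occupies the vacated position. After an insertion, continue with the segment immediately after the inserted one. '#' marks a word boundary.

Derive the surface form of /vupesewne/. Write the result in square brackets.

1 Final Obstruent Devoicing: no change — [vupesewne]
2 Final Vowel Raising: [vupesewne] → [vupesewni]
3 Intervocalic Voicing: [vupesewni] → [vubezewni]

[vubezewni]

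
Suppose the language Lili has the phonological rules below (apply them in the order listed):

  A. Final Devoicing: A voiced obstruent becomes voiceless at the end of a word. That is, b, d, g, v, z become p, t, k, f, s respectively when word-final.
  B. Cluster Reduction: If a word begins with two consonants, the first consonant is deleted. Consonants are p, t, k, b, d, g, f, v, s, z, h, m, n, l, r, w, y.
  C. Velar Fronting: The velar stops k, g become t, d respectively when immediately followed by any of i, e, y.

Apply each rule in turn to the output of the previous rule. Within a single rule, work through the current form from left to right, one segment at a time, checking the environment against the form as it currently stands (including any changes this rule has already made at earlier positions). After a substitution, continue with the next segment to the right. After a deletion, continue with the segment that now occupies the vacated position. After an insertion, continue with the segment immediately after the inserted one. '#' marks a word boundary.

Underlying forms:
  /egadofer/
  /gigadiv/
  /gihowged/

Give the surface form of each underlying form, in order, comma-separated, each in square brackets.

[egadofer], [digadif], [dihowdet]

/egadofer/:
  A Final Devoicing: no change — [egadofer]
  B Cluster Reduction: no change — [egadofer]
  C Velar Fronting: no change — [egadofer]
/gigadiv/:
  A Final Devoicing: [gigadiv] → [gigadif]
  B Cluster Reduction: no change — [gigadif]
  C Velar Fronting: [gigadif] → [digadif]
/gihowged/:
  A Final Devoicing: [gihowged] → [gihowget]
  B Cluster Reduction: no change — [gihowget]
  C Velar Fronting: [gihowget] → [dihowdet]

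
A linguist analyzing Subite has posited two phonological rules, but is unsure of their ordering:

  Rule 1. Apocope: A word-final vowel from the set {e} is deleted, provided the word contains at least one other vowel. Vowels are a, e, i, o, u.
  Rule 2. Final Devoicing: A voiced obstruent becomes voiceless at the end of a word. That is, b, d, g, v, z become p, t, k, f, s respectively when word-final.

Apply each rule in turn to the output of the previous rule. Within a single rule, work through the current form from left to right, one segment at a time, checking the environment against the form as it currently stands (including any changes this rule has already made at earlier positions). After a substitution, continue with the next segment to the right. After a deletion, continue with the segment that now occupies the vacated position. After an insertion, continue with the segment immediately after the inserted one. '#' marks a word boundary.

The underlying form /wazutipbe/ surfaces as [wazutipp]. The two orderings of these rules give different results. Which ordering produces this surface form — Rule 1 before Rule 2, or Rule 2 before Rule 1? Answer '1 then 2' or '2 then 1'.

Order 1 then 2:
  1 Apocope: [wazutipbe] → [wazutipb]
  2 Final Devoicing: [wazutipb] → [wazutipp]
  result: [wazutipp]
Order 2 then 1:
  2 Final Devoicing: no change — [wazutipbe]
  1 Apocope: [wazutipbe] → [wazutipb]
  result: [wazutipb]

1 then 2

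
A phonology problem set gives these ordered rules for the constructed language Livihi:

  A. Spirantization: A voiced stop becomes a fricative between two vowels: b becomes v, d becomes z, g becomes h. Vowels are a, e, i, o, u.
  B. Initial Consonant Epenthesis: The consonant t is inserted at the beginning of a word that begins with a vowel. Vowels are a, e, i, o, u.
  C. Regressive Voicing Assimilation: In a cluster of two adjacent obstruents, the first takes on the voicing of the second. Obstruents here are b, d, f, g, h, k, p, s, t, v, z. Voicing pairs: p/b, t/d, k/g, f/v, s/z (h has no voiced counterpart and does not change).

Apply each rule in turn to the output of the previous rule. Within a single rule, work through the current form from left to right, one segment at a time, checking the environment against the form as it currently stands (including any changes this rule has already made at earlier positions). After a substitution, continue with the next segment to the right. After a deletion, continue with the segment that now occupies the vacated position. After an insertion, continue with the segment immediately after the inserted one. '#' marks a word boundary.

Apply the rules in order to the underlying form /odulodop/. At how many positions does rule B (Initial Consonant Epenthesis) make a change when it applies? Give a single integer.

1

A Spirantization: [odulodop] → [ozulozop]
B Initial Consonant Epenthesis: [ozulozop] → [tozulozop]
C Regressive Voicing Assimilation: no change — [tozulozop]
Rule B changed 1 position(s).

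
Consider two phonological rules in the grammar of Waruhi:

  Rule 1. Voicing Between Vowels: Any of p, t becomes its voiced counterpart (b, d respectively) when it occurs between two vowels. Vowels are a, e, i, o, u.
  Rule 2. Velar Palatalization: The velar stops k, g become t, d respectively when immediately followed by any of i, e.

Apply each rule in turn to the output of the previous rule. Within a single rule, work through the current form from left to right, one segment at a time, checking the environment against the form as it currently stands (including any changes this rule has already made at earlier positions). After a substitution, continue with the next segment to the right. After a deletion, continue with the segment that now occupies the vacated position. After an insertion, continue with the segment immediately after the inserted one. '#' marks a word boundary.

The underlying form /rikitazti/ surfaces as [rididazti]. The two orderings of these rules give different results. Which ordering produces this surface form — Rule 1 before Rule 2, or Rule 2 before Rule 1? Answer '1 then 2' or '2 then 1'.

2 then 1

Order 1 then 2:
  1 Voicing Between Vowels: [rikitazti] → [rikidazti]
  2 Velar Palatalization: [rikidazti] → [ritidazti]
  result: [ritidazti]
Order 2 then 1:
  2 Velar Palatalization: [rikitazti] → [rititazti]
  1 Voicing Between Vowels: [rititazti] → [rididazti]
  result: [rididazti]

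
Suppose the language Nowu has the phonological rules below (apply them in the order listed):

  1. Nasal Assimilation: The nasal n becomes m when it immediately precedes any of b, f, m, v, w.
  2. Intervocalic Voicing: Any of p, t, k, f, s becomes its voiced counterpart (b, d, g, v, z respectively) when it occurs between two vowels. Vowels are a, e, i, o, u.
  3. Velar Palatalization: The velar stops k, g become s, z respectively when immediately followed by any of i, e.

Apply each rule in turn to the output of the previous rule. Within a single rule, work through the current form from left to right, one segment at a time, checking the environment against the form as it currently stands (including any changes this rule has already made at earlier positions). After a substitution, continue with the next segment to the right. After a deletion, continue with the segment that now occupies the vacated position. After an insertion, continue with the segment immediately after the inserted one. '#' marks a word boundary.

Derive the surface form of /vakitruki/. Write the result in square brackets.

1 Nasal Assimilation: no change — [vakitruki]
2 Intervocalic Voicing: [vakitruki] → [vagitrugi]
3 Velar Palatalization: [vagitrugi] → [vazitruzi]

[vazitruzi]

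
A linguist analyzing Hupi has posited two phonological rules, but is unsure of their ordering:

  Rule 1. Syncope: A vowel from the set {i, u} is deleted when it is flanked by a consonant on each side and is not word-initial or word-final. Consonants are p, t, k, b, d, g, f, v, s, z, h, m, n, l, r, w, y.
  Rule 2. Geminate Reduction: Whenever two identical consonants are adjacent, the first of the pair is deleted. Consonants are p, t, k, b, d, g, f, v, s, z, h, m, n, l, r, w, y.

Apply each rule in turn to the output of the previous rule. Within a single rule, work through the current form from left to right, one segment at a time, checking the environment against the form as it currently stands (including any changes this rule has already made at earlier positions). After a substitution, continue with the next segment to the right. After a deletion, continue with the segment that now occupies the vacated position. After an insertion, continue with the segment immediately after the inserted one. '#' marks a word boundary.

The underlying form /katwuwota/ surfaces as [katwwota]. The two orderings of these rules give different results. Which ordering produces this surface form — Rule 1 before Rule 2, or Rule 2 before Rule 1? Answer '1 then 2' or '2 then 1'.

Order 1 then 2:
  1 Syncope: [katwuwota] → [katwwota]
  2 Geminate Reduction: [katwwota] → [katwota]
  result: [katwota]
Order 2 then 1:
  2 Geminate Reduction: no change — [katwuwota]
  1 Syncope: [katwuwota] → [katwwota]
  result: [katwwota]

2 then 1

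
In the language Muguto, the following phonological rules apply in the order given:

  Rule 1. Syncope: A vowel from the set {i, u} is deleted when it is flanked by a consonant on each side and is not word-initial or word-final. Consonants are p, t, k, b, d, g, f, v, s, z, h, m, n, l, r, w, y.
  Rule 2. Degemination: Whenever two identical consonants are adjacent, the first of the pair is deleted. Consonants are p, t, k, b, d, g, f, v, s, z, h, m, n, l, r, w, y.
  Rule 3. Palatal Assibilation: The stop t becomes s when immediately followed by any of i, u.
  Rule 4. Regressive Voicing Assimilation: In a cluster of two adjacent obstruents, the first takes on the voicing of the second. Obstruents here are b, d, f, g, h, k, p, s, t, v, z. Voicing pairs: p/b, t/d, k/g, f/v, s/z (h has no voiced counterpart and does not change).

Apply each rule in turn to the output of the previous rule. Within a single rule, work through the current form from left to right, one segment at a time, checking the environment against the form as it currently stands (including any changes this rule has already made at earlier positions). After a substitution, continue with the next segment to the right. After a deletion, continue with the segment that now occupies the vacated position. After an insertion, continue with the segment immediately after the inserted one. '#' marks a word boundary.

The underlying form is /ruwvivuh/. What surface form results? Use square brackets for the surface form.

[rwfh]

Rule 1 Syncope: [ruwvivuh] → [rwvvh]
Rule 2 Degemination: [rwvvh] → [rwvh]
Rule 3 Palatal Assibilation: no change — [rwvh]
Rule 4 Regressive Voicing Assimilation: [rwvh] → [rwfh]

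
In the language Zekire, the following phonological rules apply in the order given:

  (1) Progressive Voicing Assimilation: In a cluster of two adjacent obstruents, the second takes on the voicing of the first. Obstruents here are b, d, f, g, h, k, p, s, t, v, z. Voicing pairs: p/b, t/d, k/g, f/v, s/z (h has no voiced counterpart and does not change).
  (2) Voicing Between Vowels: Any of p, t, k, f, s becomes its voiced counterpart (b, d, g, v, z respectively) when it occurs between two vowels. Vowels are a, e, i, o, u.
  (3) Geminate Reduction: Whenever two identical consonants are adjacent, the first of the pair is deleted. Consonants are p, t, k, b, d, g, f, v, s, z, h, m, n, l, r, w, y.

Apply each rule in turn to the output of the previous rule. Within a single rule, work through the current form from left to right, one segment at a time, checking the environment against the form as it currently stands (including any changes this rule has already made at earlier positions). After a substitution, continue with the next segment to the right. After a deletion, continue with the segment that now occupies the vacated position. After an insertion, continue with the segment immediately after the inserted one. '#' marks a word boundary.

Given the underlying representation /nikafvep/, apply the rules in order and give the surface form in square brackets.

[nigafep]

(1) Progressive Voicing Assimilation: [nikafvep] → [nikaffep]
(2) Voicing Between Vowels: [nikaffep] → [nigaffep]
(3) Geminate Reduction: [nigaffep] → [nigafep]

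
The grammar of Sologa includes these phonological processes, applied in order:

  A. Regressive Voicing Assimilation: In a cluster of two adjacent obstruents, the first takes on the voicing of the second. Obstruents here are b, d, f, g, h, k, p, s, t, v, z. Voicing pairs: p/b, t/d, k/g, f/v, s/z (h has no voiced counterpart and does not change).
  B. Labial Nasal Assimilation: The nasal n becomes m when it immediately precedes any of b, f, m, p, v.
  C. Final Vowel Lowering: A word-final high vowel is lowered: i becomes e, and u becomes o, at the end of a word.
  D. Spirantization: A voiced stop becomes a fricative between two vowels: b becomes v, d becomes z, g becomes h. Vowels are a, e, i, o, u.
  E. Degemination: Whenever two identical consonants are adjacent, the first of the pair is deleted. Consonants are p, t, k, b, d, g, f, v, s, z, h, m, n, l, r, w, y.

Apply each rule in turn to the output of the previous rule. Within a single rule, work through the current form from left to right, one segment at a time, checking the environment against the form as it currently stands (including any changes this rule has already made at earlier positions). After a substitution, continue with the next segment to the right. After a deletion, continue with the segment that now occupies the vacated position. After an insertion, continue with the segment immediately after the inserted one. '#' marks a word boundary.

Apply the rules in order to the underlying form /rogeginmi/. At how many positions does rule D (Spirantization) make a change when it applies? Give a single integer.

2

A Regressive Voicing Assimilation: no change — [rogeginmi]
B Labial Nasal Assimilation: [rogeginmi] → [rogegimmi]
C Final Vowel Lowering: [rogegimmi] → [rogegimme]
D Spirantization: [rogegimme] → [rohehimme]
E Degemination: [rohehimme] → [rohehime]
Rule D changed 2 position(s).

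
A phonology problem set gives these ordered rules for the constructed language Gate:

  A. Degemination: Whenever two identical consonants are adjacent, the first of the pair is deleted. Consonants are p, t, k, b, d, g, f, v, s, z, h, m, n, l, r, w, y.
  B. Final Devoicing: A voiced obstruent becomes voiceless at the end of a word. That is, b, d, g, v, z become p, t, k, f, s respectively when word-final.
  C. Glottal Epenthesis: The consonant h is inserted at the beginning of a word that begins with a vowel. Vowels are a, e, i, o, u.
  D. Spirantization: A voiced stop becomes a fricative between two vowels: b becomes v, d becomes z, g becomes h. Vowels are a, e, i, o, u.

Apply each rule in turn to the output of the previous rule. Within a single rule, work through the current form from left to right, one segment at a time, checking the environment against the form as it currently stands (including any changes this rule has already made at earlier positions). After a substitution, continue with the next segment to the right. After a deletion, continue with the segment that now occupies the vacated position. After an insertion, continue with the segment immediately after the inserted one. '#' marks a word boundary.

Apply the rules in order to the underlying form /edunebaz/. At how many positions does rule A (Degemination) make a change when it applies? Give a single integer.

0

A Degemination: no change — [edunebaz]
B Final Devoicing: [edunebaz] → [edunebas]
C Glottal Epenthesis: [edunebas] → [hedunebas]
D Spirantization: [hedunebas] → [hezunevas]
Rule A changed 0 position(s).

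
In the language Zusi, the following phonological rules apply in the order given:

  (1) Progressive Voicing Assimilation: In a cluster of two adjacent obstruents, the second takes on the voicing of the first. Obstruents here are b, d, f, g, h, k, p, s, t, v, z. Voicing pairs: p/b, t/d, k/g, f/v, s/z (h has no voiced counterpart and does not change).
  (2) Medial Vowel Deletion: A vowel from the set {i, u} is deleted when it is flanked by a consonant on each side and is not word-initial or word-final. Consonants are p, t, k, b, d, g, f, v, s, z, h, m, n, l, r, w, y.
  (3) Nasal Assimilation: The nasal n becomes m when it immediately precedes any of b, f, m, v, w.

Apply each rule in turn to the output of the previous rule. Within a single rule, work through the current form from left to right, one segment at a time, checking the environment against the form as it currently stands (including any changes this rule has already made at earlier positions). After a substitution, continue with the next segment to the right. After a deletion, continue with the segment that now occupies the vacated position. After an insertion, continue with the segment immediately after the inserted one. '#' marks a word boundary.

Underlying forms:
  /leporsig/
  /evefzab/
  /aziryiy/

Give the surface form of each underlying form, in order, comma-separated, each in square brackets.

[leporsg], [evefsab], [azryy]

/leporsig/:
  (1) Progressive Voicing Assimilation: no change — [leporsig]
  (2) Medial Vowel Deletion: [leporsig] → [leporsg]
  (3) Nasal Assimilation: no change — [leporsg]
/evefzab/:
  (1) Progressive Voicing Assimilation: [evefzab] → [evefsab]
  (2) Medial Vowel Deletion: no change — [evefsab]
  (3) Nasal Assimilation: no change — [evefsab]
/aziryiy/:
  (1) Progressive Voicing Assimilation: no change — [aziryiy]
  (2) Medial Vowel Deletion: [aziryiy] → [azryy]
  (3) Nasal Assimilation: no change — [azryy]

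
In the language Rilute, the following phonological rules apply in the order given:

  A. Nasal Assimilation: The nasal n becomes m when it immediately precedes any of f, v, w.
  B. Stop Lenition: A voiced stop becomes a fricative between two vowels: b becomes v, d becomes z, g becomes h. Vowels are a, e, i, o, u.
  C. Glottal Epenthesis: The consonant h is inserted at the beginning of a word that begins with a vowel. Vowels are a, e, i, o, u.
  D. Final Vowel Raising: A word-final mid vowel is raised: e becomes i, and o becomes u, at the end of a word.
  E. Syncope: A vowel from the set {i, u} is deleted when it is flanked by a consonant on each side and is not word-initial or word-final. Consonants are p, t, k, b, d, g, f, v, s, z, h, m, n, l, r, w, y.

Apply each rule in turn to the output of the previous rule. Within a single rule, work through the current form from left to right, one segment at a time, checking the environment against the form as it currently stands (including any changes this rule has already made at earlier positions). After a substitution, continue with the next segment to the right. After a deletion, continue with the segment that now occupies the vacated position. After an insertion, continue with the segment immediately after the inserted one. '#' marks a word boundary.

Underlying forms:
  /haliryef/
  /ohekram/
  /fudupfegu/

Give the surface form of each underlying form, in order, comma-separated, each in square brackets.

/haliryef/:
  A Nasal Assimilation: no change — [haliryef]
  B Stop Lenition: no change — [haliryef]
  C Glottal Epenthesis: no change — [haliryef]
  D Final Vowel Raising: no change — [haliryef]
  E Syncope: [haliryef] → [halryef]
/ohekram/:
  A Nasal Assimilation: no change — [ohekram]
  B Stop Lenition: no change — [ohekram]
  C Glottal Epenthesis: [ohekram] → [hohekram]
  D Final Vowel Raising: no change — [hohekram]
  E Syncope: no change — [hohekram]
/fudupfegu/:
  A Nasal Assimilation: no change — [fudupfegu]
  B Stop Lenition: [fudupfegu] → [fuzupfehu]
  C Glottal Epenthesis: no change — [fuzupfehu]
  D Final Vowel Raising: no change — [fuzupfehu]
  E Syncope: [fuzupfehu] → [fzpfehu]

[halryef], [hohekram], [fzpfehu]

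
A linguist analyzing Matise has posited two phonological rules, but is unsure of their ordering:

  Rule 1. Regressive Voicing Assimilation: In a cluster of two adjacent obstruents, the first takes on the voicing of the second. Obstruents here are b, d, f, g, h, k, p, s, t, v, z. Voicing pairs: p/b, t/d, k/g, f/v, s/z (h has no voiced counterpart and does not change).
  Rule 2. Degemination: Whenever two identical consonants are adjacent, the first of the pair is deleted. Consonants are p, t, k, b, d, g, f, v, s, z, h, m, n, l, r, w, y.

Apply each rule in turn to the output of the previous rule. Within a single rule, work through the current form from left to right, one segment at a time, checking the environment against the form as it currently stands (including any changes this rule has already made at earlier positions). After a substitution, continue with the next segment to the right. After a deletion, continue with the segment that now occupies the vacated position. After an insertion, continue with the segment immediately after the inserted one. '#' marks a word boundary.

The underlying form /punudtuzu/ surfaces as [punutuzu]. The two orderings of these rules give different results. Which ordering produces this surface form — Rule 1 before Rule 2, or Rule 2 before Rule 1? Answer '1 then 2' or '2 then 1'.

1 then 2

Order 1 then 2:
  1 Regressive Voicing Assimilation: [punudtuzu] → [punuttuzu]
  2 Degemination: [punuttuzu] → [punutuzu]
  result: [punutuzu]
Order 2 then 1:
  2 Degemination: no change — [punudtuzu]
  1 Regressive Voicing Assimilation: [punudtuzu] → [punuttuzu]
  result: [punuttuzu]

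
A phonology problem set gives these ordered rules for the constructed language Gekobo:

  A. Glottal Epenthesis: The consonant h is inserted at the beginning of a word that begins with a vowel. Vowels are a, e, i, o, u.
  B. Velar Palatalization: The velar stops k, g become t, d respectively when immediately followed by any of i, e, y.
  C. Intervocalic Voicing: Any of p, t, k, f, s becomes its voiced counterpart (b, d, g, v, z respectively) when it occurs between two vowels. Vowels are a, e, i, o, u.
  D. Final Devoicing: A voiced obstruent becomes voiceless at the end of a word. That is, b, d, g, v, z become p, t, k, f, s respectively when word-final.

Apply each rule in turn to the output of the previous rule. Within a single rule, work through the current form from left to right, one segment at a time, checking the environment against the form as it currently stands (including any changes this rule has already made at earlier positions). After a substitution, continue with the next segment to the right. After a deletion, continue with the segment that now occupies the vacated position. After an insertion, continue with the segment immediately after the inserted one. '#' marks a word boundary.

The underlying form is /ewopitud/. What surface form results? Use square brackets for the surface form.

[hewobidut]

A Glottal Epenthesis: [ewopitud] → [hewopitud]
B Velar Palatalization: no change — [hewopitud]
C Intervocalic Voicing: [hewopitud] → [hewobidud]
D Final Devoicing: [hewobidud] → [hewobidut]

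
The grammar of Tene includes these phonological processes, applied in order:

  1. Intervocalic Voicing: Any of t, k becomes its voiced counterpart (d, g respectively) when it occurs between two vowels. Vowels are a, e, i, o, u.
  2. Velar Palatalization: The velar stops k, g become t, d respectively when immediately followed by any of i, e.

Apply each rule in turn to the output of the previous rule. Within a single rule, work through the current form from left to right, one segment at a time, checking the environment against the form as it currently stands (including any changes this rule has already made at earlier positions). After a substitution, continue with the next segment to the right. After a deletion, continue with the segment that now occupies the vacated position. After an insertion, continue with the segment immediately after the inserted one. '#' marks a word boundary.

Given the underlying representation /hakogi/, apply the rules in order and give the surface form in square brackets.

1 Intervocalic Voicing: [hakogi] → [hagogi]
2 Velar Palatalization: [hagogi] → [hagodi]

[hagodi]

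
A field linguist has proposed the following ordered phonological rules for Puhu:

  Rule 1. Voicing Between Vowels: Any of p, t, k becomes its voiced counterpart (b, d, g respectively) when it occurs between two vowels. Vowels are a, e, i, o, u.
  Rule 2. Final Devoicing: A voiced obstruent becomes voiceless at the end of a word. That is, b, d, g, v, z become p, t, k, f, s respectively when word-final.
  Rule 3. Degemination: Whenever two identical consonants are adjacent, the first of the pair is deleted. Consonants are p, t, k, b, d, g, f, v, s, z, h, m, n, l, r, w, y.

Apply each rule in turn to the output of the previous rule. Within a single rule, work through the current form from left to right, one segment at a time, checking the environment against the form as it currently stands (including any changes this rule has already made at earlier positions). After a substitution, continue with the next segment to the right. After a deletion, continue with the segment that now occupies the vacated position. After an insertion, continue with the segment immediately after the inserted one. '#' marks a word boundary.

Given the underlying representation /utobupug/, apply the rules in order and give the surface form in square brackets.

Rule 1 Voicing Between Vowels: [utobupug] → [udobubug]
Rule 2 Final Devoicing: [udobubug] → [udobubuk]
Rule 3 Degemination: no change — [udobubuk]

[udobubuk]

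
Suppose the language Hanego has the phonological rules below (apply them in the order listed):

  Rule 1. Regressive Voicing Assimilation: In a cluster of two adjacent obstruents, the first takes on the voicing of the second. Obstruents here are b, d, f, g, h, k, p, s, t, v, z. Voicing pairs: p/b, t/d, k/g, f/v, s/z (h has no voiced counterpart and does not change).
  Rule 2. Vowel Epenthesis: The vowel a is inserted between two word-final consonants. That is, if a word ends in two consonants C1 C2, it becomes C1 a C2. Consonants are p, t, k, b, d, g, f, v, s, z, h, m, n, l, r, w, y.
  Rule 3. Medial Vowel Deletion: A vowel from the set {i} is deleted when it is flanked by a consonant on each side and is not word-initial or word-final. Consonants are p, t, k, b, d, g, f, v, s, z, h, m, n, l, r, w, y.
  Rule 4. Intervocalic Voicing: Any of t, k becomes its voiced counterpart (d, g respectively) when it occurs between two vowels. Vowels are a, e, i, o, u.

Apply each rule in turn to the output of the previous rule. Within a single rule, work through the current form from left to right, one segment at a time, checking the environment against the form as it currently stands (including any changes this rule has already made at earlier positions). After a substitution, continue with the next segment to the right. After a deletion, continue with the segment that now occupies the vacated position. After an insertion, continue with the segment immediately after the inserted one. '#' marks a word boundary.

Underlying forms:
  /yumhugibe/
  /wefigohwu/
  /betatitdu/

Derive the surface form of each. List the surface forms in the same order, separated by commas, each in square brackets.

/yumhugibe/:
  Rule 1 Regressive Voicing Assimilation: no change — [yumhugibe]
  Rule 2 Vowel Epenthesis: no change — [yumhugibe]
  Rule 3 Medial Vowel Deletion: [yumhugibe] → [yumhugbe]
  Rule 4 Intervocalic Voicing: no change — [yumhugbe]
/wefigohwu/:
  Rule 1 Regressive Voicing Assimilation: no change — [wefigohwu]
  Rule 2 Vowel Epenthesis: no change — [wefigohwu]
  Rule 3 Medial Vowel Deletion: [wefigohwu] → [wefgohwu]
  Rule 4 Intervocalic Voicing: no change — [wefgohwu]
/betatitdu/:
  Rule 1 Regressive Voicing Assimilation: [betatitdu] → [betatiddu]
  Rule 2 Vowel Epenthesis: no change — [betatiddu]
  Rule 3 Medial Vowel Deletion: [betatiddu] → [betatddu]
  Rule 4 Intervocalic Voicing: [betatddu] → [bedatddu]

[yumhugbe], [wefgohwu], [bedatddu]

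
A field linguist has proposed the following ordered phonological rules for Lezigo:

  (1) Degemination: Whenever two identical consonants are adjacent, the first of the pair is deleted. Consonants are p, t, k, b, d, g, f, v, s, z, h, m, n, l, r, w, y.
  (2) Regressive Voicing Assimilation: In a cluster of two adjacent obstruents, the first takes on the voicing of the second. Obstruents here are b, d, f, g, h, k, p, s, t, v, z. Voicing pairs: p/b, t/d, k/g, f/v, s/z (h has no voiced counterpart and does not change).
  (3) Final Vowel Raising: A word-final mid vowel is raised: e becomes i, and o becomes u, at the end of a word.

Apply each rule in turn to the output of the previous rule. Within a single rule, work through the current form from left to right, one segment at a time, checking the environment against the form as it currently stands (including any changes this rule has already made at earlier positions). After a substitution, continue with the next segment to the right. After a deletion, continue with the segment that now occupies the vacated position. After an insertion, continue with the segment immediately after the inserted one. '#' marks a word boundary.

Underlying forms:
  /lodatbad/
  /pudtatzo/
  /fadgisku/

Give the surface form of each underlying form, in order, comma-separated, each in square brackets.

[lodadbad], [puttadzu], [fadgisku]

/lodatbad/:
  (1) Degemination: no change — [lodatbad]
  (2) Regressive Voicing Assimilation: [lodatbad] → [lodadbad]
  (3) Final Vowel Raising: no change — [lodadbad]
/pudtatzo/:
  (1) Degemination: no change — [pudtatzo]
  (2) Regressive Voicing Assimilation: [pudtatzo] → [puttadzo]
  (3) Final Vowel Raising: [puttadzo] → [puttadzu]
/fadgisku/:
  (1) Degemination: no change — [fadgisku]
  (2) Regressive Voicing Assimilation: no change — [fadgisku]
  (3) Final Vowel Raising: no change — [fadgisku]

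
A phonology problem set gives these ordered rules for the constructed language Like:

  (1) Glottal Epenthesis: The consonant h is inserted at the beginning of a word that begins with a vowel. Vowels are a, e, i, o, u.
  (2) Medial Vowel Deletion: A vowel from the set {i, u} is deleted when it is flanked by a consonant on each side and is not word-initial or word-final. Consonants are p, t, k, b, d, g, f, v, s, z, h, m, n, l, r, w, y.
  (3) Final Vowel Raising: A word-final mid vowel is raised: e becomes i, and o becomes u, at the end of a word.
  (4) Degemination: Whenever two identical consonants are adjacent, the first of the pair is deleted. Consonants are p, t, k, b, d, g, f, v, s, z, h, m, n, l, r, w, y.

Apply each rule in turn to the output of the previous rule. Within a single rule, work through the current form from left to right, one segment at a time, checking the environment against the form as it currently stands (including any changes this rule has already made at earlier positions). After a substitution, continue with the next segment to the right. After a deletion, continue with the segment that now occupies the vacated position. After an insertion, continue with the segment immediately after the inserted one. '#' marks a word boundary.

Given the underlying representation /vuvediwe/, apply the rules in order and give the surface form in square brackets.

(1) Glottal Epenthesis: no change — [vuvediwe]
(2) Medial Vowel Deletion: [vuvediwe] → [vvedwe]
(3) Final Vowel Raising: [vvedwe] → [vvedwi]
(4) Degemination: [vvedwi] → [vedwi]

[vedwi]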